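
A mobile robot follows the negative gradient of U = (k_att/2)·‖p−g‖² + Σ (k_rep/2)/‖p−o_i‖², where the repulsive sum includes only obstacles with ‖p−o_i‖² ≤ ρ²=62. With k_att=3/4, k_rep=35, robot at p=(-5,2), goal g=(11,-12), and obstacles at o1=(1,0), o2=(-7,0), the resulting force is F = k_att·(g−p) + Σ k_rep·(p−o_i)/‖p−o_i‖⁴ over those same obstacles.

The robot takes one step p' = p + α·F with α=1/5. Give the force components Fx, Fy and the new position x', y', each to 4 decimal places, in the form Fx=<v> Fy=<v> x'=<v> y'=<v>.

Fx=12.9625 Fy=-9.3625 x'=-2.4075 y'=0.1275

F_att = 3/4·(g−p) = 3/4·(16,-14) = (12.0000,-10.5000)
o1: d²=40 ≤ ρ²=62; F_rep = 35·(-6,2)/40² = (-0.1313,0.0437)
o2: d²=8 ≤ ρ²=62; F_rep = 35·(2,2)/8² = (1.0938,1.0938)
F = F_att + ΣF_rep = (12.9625,-9.3625)
p' = p + 1/5·F = (-2.4075,0.1275)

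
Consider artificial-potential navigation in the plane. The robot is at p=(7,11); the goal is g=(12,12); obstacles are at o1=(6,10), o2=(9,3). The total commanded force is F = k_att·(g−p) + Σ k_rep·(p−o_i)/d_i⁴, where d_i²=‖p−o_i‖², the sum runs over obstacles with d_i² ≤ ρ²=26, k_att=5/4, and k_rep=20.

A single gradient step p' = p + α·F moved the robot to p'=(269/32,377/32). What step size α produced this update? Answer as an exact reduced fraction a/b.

F_att = 5/4·(g−p) = 5/4·(5,1) = (6.2500,1.2500)
o1: d²=2 ≤ ρ²=26; F_rep = 20·(1,1)/2² = (5.0000,5.0000)
o2: d²=68 > ρ²=26 → inactive
F = F_att + ΣF_rep = (11.2500,6.2500)
Δp = p'−p = (1.4062,0.7812); α = Δx/Fx = (45/32) / (45/4) = 1/8
check: Δy/Fy = (25/32) / (25/4) = 1/8 ✓

α = 1/8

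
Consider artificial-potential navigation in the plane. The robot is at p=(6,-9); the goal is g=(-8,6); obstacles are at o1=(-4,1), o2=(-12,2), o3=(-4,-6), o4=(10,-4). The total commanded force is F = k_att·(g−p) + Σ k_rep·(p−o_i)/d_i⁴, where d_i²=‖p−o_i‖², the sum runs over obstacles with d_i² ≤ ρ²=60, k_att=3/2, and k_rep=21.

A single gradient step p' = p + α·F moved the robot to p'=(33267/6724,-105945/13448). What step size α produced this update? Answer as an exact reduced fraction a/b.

F_att = 3/2·(g−p) = 3/2·(-14,15) = (-21.0000,22.5000)
o1: d²=200 > ρ²=60 → inactive
o2: d²=445 > ρ²=60 → inactive
o3: d²=109 > ρ²=60 → inactive
o4: d²=41 ≤ ρ²=60; F_rep = 21·(-4,-5)/41² = (-0.0500,-0.0625)
F = F_att + ΣF_rep = (-21.0500,22.4375)
Δp = p'−p = (-1.0525,1.1219); α = Δx/Fx = (-7077/6724) / (-35385/1681) = 1/20
check: Δy/Fy = (15087/13448) / (75435/3362) = 1/20 ✓

α = 1/20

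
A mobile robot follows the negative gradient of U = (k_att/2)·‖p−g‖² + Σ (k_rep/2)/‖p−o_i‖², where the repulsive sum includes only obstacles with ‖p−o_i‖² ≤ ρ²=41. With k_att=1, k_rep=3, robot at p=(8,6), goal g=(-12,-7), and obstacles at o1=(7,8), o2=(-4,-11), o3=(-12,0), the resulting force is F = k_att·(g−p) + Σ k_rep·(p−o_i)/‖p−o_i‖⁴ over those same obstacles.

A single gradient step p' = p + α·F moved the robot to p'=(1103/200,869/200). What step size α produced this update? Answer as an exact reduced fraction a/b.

F_att = 1·(g−p) = 1·(-20,-13) = (-20.0000,-13.0000)
o1: d²=5 ≤ ρ²=41; F_rep = 3·(1,-2)/5² = (0.1200,-0.2400)
o2: d²=433 > ρ²=41 → inactive
o3: d²=436 > ρ²=41 → inactive
F = F_att + ΣF_rep = (-19.8800,-13.2400)
Δp = p'−p = (-2.4850,-1.6550); α = Δx/Fx = (-497/200) / (-497/25) = 1/8
check: Δy/Fy = (-331/200) / (-331/25) = 1/8 ✓

α = 1/8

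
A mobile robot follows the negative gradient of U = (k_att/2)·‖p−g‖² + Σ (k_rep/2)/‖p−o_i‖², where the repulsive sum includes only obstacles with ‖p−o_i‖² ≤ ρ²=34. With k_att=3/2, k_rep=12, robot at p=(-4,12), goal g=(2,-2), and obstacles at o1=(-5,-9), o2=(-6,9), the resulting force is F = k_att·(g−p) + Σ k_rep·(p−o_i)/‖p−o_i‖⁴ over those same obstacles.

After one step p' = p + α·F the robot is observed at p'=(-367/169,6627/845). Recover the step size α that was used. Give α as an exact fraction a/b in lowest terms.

α = 1/5

F_att = 3/2·(g−p) = 3/2·(6,-14) = (9.0000,-21.0000)
o1: d²=442 > ρ²=34 → inactive
o2: d²=13 ≤ ρ²=34; F_rep = 12·(2,3)/13² = (0.1420,0.2130)
F = F_att + ΣF_rep = (9.1420,-20.7870)
Δp = p'−p = (1.8284,-4.1574); α = Δx/Fx = (309/169) / (1545/169) = 1/5
check: Δy/Fy = (-3513/845) / (-3513/169) = 1/5 ✓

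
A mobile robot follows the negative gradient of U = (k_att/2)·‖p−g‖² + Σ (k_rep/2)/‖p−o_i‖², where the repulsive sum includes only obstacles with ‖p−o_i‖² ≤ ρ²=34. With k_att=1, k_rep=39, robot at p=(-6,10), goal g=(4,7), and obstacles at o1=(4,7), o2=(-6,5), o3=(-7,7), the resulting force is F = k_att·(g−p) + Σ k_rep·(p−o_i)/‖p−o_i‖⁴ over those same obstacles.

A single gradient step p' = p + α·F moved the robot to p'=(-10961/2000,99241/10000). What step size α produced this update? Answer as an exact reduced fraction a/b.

F_att = 1·(g−p) = 1·(10,-3) = (10.0000,-3.0000)
o1: d²=109 > ρ²=34 → inactive
o2: d²=25 ≤ ρ²=34; F_rep = 39·(0,5)/25² = (0.0000,0.3120)
o3: d²=10 ≤ ρ²=34; F_rep = 39·(1,3)/10² = (0.3900,1.1700)
F = F_att + ΣF_rep = (10.3900,-1.5180)
Δp = p'−p = (0.5195,-0.0759); α = Δx/Fx = (1039/2000) / (1039/100) = 1/20
check: Δy/Fy = (-759/10000) / (-759/500) = 1/20 ✓

α = 1/20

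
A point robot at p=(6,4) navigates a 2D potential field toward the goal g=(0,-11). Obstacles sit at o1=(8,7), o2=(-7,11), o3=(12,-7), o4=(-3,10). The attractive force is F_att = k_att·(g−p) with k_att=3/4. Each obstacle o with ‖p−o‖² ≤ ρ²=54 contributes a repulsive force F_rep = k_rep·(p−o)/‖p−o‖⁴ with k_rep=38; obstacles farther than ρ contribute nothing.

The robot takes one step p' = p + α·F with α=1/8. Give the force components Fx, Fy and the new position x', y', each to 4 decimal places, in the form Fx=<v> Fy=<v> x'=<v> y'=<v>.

F_att = 3/4·(g−p) = 3/4·(-6,-15) = (-4.5000,-11.2500)
o1: d²=13 ≤ ρ²=54; F_rep = 38·(-2,-3)/13² = (-0.4497,-0.6746)
o2: d²=218 > ρ²=54 → inactive
o3: d²=157 > ρ²=54 → inactive
o4: d²=117 > ρ²=54 → inactive
F = F_att + ΣF_rep = (-4.9497,-11.9246)
p' = p + 1/8·F = (5.3813,2.5094)

Fx=-4.9497 Fy=-11.9246 x'=5.3813 y'=2.5094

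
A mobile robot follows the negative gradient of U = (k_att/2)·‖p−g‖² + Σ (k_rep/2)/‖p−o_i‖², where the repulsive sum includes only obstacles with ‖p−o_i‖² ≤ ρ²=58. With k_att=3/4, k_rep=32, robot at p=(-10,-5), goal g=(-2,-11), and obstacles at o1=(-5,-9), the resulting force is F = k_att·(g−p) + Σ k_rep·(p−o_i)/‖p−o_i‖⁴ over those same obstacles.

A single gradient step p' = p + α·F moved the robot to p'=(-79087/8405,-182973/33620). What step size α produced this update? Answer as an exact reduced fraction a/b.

α = 1/10

F_att = 3/4·(g−p) = 3/4·(8,-6) = (6.0000,-4.5000)
o1: d²=41 ≤ ρ²=58; F_rep = 32·(-5,4)/41² = (-0.0952,0.0761)
F = F_att + ΣF_rep = (5.9048,-4.4239)
Δp = p'−p = (0.5905,-0.4424); α = Δx/Fx = (4963/8405) / (9926/1681) = 1/10
check: Δy/Fy = (-14873/33620) / (-14873/3362) = 1/10 ✓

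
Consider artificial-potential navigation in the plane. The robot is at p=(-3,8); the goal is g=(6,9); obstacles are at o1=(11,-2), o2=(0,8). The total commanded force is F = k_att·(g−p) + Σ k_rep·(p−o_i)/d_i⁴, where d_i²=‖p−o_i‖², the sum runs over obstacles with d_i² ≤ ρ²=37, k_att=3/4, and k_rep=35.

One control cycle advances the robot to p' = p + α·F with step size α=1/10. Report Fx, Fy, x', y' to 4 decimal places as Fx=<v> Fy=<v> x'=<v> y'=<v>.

F_att = 3/4·(g−p) = 3/4·(9,1) = (6.7500,0.7500)
o1: d²=296 > ρ²=37 → inactive
o2: d²=9 ≤ ρ²=37; F_rep = 35·(-3,0)/9² = (-1.2963,0.0000)
F = F_att + ΣF_rep = (5.4537,0.7500)
p' = p + 1/10·F = (-2.4546,8.0750)

Fx=5.4537 Fy=0.7500 x'=-2.4546 y'=8.0750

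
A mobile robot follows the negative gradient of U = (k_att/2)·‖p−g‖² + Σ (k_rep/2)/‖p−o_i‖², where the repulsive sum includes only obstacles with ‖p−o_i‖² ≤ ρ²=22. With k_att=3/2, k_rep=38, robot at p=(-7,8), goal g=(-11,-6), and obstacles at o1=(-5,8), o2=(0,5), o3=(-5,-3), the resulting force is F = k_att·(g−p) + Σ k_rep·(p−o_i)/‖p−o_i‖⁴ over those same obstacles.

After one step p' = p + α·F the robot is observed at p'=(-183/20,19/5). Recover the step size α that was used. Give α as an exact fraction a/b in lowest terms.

α = 1/5

F_att = 3/2·(g−p) = 3/2·(-4,-14) = (-6.0000,-21.0000)
o1: d²=4 ≤ ρ²=22; F_rep = 38·(-2,0)/4² = (-4.7500,0.0000)
o2: d²=58 > ρ²=22 → inactive
o3: d²=125 > ρ²=22 → inactive
F = F_att + ΣF_rep = (-10.7500,-21.0000)
Δp = p'−p = (-2.1500,-4.2000); α = Δx/Fx = (-43/20) / (-43/4) = 1/5
check: Δy/Fy = (-21/5) / (-21) = 1/5 ✓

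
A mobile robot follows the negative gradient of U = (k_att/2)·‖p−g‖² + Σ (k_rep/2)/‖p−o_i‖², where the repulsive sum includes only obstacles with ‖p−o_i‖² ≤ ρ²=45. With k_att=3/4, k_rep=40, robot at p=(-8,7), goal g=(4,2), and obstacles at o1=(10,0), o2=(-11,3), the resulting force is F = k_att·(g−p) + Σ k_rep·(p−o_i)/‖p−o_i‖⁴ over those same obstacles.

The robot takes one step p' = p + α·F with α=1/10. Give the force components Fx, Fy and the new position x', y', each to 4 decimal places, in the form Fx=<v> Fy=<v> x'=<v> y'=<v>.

Fx=9.1920 Fy=-3.4940 x'=-7.0808 y'=6.6506

F_att = 3/4·(g−p) = 3/4·(12,-5) = (9.0000,-3.7500)
o1: d²=373 > ρ²=45 → inactive
o2: d²=25 ≤ ρ²=45; F_rep = 40·(3,4)/25² = (0.1920,0.2560)
F = F_att + ΣF_rep = (9.1920,-3.4940)
p' = p + 1/10·F = (-7.0808,6.6506)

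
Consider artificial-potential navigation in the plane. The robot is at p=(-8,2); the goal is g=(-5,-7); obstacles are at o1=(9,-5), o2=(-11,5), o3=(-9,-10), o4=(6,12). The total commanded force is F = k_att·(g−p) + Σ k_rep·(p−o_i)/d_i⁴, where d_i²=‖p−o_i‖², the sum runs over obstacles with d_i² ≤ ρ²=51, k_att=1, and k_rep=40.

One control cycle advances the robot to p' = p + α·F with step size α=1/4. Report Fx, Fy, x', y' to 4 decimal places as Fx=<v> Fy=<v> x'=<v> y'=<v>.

F_att = 1·(g−p) = 1·(3,-9) = (3.0000,-9.0000)
o1: d²=338 > ρ²=51 → inactive
o2: d²=18 ≤ ρ²=51; F_rep = 40·(3,-3)/18² = (0.3704,-0.3704)
o3: d²=145 > ρ²=51 → inactive
o4: d²=296 > ρ²=51 → inactive
F = F_att + ΣF_rep = (3.3704,-9.3704)
p' = p + 1/4·F = (-7.1574,-0.3426)

Fx=3.3704 Fy=-9.3704 x'=-7.1574 y'=-0.3426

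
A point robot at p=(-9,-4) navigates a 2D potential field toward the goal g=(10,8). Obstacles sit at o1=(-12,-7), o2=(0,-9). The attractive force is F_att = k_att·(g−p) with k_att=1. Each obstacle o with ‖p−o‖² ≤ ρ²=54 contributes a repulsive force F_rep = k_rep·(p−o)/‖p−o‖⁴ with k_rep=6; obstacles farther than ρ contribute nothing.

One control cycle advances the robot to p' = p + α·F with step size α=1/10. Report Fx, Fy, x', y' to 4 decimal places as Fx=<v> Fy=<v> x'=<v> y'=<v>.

F_att = 1·(g−p) = 1·(19,12) = (19.0000,12.0000)
o1: d²=18 ≤ ρ²=54; F_rep = 6·(3,3)/18² = (0.0556,0.0556)
o2: d²=106 > ρ²=54 → inactive
F = F_att + ΣF_rep = (19.0556,12.0556)
p' = p + 1/10·F = (-7.0944,-2.7944)

Fx=19.0556 Fy=12.0556 x'=-7.0944 y'=-2.7944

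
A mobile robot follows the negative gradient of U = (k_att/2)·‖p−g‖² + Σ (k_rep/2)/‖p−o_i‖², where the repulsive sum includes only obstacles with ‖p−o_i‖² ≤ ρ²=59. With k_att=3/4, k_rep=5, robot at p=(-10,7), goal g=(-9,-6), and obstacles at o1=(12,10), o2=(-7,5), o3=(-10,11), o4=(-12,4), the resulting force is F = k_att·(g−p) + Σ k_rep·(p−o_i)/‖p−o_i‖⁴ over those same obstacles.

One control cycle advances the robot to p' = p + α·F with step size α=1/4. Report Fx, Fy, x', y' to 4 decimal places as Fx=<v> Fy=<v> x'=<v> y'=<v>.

F_att = 3/4·(g−p) = 3/4·(1,-13) = (0.7500,-9.7500)
o1: d²=493 > ρ²=59 → inactive
o2: d²=13 ≤ ρ²=59; F_rep = 5·(-3,2)/13² = (-0.0888,0.0592)
o3: d²=16 ≤ ρ²=59; F_rep = 5·(0,-4)/16² = (0.0000,-0.0781)
o4: d²=13 ≤ ρ²=59; F_rep = 5·(2,3)/13² = (0.0592,0.0888)
F = F_att + ΣF_rep = (0.7204,-9.6802)
p' = p + 1/4·F = (-9.8199,4.5800)

Fx=0.7204 Fy=-9.6802 x'=-9.8199 y'=4.5800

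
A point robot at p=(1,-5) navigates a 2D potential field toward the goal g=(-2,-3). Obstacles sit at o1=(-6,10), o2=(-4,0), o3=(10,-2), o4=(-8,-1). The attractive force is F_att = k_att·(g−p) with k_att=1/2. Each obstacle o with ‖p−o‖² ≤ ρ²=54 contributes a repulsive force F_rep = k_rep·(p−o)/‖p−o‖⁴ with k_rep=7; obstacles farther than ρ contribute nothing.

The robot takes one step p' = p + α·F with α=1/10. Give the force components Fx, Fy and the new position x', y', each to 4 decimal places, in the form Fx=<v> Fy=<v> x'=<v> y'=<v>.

Fx=-1.4860 Fy=0.9860 x'=0.8514 y'=-4.9014

F_att = 1/2·(g−p) = 1/2·(-3,2) = (-1.5000,1.0000)
o1: d²=274 > ρ²=54 → inactive
o2: d²=50 ≤ ρ²=54; F_rep = 7·(5,-5)/50² = (0.0140,-0.0140)
o3: d²=90 > ρ²=54 → inactive
o4: d²=97 > ρ²=54 → inactive
F = F_att + ΣF_rep = (-1.4860,0.9860)
p' = p + 1/10·F = (0.8514,-4.9014)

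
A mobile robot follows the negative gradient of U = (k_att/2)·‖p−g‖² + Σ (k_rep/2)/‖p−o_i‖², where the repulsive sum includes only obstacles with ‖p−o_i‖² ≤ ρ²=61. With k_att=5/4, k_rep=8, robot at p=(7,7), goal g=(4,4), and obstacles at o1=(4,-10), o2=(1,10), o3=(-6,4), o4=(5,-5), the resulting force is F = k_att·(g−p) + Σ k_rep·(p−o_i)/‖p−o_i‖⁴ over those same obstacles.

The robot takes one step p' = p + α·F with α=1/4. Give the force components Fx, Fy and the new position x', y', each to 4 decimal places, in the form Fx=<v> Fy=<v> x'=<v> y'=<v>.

Fx=-3.7263 Fy=-3.7619 x'=6.0684 y'=6.0595

F_att = 5/4·(g−p) = 5/4·(-3,-3) = (-3.7500,-3.7500)
o1: d²=298 > ρ²=61 → inactive
o2: d²=45 ≤ ρ²=61; F_rep = 8·(6,-3)/45² = (0.0237,-0.0119)
o3: d²=178 > ρ²=61 → inactive
o4: d²=148 > ρ²=61 → inactive
F = F_att + ΣF_rep = (-3.7263,-3.7619)
p' = p + 1/4·F = (6.0684,6.0595)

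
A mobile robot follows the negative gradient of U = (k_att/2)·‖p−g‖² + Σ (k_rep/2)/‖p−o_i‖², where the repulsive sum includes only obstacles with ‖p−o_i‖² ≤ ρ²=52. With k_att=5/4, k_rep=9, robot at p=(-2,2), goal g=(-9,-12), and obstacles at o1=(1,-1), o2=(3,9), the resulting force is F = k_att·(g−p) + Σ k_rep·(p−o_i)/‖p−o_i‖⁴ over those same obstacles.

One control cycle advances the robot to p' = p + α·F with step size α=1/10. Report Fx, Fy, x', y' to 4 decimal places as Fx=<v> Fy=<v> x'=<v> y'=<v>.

F_att = 5/4·(g−p) = 5/4·(-7,-14) = (-8.7500,-17.5000)
o1: d²=18 ≤ ρ²=52; F_rep = 9·(-3,3)/18² = (-0.0833,0.0833)
o2: d²=74 > ρ²=52 → inactive
F = F_att + ΣF_rep = (-8.8333,-17.4167)
p' = p + 1/10·F = (-2.8833,0.2583)

Fx=-8.8333 Fy=-17.4167 x'=-2.8833 y'=0.2583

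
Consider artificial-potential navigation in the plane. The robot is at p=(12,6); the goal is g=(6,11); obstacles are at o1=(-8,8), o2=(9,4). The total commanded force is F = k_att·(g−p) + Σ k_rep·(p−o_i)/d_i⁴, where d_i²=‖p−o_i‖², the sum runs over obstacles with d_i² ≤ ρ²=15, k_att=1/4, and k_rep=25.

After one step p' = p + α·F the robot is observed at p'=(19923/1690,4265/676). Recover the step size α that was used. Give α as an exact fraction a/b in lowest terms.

α = 1/5

F_att = 1/4·(g−p) = 1/4·(-6,5) = (-1.5000,1.2500)
o1: d²=404 > ρ²=15 → inactive
o2: d²=13 ≤ ρ²=15; F_rep = 25·(3,2)/13² = (0.4438,0.2959)
F = F_att + ΣF_rep = (-1.0562,1.5459)
Δp = p'−p = (-0.2112,0.3092); α = Δx/Fx = (-357/1690) / (-357/338) = 1/5
check: Δy/Fy = (209/676) / (1045/676) = 1/5 ✓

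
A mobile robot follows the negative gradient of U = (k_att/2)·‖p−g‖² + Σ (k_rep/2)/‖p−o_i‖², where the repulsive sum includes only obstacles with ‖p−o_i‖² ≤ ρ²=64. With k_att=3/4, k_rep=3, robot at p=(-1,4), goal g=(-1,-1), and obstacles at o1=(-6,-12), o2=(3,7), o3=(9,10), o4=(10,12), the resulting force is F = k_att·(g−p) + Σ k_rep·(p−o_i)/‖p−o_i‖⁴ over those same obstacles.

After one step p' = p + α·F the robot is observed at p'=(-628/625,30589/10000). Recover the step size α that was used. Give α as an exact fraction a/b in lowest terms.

F_att = 3/4·(g−p) = 3/4·(0,-5) = (0.0000,-3.7500)
o1: d²=281 > ρ²=64 → inactive
o2: d²=25 ≤ ρ²=64; F_rep = 3·(-4,-3)/25² = (-0.0192,-0.0144)
o3: d²=136 > ρ²=64 → inactive
o4: d²=185 > ρ²=64 → inactive
F = F_att + ΣF_rep = (-0.0192,-3.7644)
Δp = p'−p = (-0.0048,-0.9411); α = Δx/Fx = (-3/625) / (-12/625) = 1/4
check: Δy/Fy = (-9411/10000) / (-9411/2500) = 1/4 ✓

α = 1/4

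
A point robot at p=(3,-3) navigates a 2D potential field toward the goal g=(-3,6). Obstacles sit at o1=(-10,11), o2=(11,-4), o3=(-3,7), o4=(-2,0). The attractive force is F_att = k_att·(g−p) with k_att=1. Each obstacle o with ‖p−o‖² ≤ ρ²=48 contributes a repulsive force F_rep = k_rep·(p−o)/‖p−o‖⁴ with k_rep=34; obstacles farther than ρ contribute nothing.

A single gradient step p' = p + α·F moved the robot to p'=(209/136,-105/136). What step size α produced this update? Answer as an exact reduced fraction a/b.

F_att = 1·(g−p) = 1·(-6,9) = (-6.0000,9.0000)
o1: d²=365 > ρ²=48 → inactive
o2: d²=65 > ρ²=48 → inactive
o3: d²=136 > ρ²=48 → inactive
o4: d²=34 ≤ ρ²=48; F_rep = 34·(5,-3)/34² = (0.1471,-0.0882)
F = F_att + ΣF_rep = (-5.8529,8.9118)
Δp = p'−p = (-1.4632,2.2279); α = Δx/Fx = (-199/136) / (-199/34) = 1/4
check: Δy/Fy = (303/136) / (303/34) = 1/4 ✓

α = 1/4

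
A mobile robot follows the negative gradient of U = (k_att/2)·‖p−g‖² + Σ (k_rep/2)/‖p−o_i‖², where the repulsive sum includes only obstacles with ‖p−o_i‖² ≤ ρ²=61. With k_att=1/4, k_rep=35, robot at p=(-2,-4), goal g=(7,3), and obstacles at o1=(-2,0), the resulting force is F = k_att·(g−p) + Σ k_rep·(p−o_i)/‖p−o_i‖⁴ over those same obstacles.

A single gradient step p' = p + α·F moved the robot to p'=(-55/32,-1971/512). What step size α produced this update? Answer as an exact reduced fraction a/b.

α = 1/8

F_att = 1/4·(g−p) = 1/4·(9,7) = (2.2500,1.7500)
o1: d²=16 ≤ ρ²=61; F_rep = 35·(0,-4)/16² = (0.0000,-0.5469)
F = F_att + ΣF_rep = (2.2500,1.2031)
Δp = p'−p = (0.2812,0.1504); α = Δx/Fx = (9/32) / (9/4) = 1/8
check: Δy/Fy = (77/512) / (77/64) = 1/8 ✓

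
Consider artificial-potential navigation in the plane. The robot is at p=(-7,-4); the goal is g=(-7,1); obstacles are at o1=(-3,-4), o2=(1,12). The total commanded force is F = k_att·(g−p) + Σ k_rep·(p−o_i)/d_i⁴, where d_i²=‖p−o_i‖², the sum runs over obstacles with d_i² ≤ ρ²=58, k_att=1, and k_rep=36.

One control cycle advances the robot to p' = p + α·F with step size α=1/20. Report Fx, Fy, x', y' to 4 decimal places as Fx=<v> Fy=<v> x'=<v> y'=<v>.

Fx=-0.5625 Fy=5.0000 x'=-7.0281 y'=-3.7500

F_att = 1·(g−p) = 1·(0,5) = (0.0000,5.0000)
o1: d²=16 ≤ ρ²=58; F_rep = 36·(-4,0)/16² = (-0.5625,0.0000)
o2: d²=320 > ρ²=58 → inactive
F = F_att + ΣF_rep = (-0.5625,5.0000)
p' = p + 1/20·F = (-7.0281,-3.7500)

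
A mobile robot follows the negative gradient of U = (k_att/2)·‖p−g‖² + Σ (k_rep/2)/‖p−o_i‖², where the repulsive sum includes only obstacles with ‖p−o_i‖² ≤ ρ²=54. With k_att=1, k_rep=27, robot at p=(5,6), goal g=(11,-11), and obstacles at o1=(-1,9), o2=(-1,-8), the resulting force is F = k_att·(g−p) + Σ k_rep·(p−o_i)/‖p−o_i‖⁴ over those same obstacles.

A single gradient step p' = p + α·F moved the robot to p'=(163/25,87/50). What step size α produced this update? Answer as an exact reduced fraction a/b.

α = 1/4

F_att = 1·(g−p) = 1·(6,-17) = (6.0000,-17.0000)
o1: d²=45 ≤ ρ²=54; F_rep = 27·(6,-3)/45² = (0.0800,-0.0400)
o2: d²=232 > ρ²=54 → inactive
F = F_att + ΣF_rep = (6.0800,-17.0400)
Δp = p'−p = (1.5200,-4.2600); α = Δx/Fx = (38/25) / (152/25) = 1/4
check: Δy/Fy = (-213/50) / (-426/25) = 1/4 ✓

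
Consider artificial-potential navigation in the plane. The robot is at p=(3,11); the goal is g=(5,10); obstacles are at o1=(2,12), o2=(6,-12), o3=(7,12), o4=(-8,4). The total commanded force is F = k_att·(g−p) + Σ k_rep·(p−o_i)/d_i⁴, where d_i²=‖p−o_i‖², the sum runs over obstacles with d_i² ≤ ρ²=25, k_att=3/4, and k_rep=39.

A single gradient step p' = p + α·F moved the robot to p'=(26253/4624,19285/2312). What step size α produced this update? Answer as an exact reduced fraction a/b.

F_att = 3/4·(g−p) = 3/4·(2,-1) = (1.5000,-0.7500)
o1: d²=2 ≤ ρ²=25; F_rep = 39·(1,-1)/2² = (9.7500,-9.7500)
o2: d²=538 > ρ²=25 → inactive
o3: d²=17 ≤ ρ²=25; F_rep = 39·(-4,-1)/17² = (-0.5398,-0.1349)
o4: d²=170 > ρ²=25 → inactive
F = F_att + ΣF_rep = (10.7102,-10.6349)
Δp = p'−p = (2.6776,-2.6587); α = Δx/Fx = (12381/4624) / (12381/1156) = 1/4
check: Δy/Fy = (-6147/2312) / (-6147/578) = 1/4 ✓

α = 1/4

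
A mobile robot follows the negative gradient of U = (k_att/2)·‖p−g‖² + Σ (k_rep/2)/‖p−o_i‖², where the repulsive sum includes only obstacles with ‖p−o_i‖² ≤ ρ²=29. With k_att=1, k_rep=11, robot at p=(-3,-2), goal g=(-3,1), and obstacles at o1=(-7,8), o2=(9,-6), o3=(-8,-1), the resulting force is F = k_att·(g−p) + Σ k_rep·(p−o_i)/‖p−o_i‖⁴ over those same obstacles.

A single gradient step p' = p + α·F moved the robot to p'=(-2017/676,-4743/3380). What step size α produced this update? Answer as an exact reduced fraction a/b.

α = 1/5

F_att = 1·(g−p) = 1·(0,3) = (0.0000,3.0000)
o1: d²=116 > ρ²=29 → inactive
o2: d²=160 > ρ²=29 → inactive
o3: d²=26 ≤ ρ²=29; F_rep = 11·(5,-1)/26² = (0.0814,-0.0163)
F = F_att + ΣF_rep = (0.0814,2.9837)
Δp = p'−p = (0.0163,0.5967); α = Δx/Fx = (11/676) / (55/676) = 1/5
check: Δy/Fy = (2017/3380) / (2017/676) = 1/5 ✓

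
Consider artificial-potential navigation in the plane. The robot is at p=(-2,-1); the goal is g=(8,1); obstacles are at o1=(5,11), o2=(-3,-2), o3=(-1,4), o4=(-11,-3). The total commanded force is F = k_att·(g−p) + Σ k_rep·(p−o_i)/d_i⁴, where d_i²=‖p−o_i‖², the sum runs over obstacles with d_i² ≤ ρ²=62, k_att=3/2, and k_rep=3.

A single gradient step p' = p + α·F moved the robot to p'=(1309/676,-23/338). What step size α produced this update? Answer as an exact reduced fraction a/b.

α = 1/4

F_att = 3/2·(g−p) = 3/2·(10,2) = (15.0000,3.0000)
o1: d²=193 > ρ²=62 → inactive
o2: d²=2 ≤ ρ²=62; F_rep = 3·(1,1)/2² = (0.7500,0.7500)
o3: d²=26 ≤ ρ²=62; F_rep = 3·(-1,-5)/26² = (-0.0044,-0.0222)
o4: d²=85 > ρ²=62 → inactive
F = F_att + ΣF_rep = (15.7456,3.7278)
Δp = p'−p = (3.9364,0.9320); α = Δx/Fx = (2661/676) / (2661/169) = 1/4
check: Δy/Fy = (315/338) / (630/169) = 1/4 ✓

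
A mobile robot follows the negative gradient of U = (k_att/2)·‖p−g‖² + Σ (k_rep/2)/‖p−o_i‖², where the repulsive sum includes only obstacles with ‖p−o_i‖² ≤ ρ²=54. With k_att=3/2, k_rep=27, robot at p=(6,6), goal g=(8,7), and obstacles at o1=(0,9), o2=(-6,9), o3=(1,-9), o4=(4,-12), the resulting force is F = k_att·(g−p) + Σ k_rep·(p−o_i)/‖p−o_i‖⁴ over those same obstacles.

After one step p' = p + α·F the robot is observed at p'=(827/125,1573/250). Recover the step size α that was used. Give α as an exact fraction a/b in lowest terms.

α = 1/5

F_att = 3/2·(g−p) = 3/2·(2,1) = (3.0000,1.5000)
o1: d²=45 ≤ ρ²=54; F_rep = 27·(6,-3)/45² = (0.0800,-0.0400)
o2: d²=153 > ρ²=54 → inactive
o3: d²=250 > ρ²=54 → inactive
o4: d²=328 > ρ²=54 → inactive
F = F_att + ΣF_rep = (3.0800,1.4600)
Δp = p'−p = (0.6160,0.2920); α = Δx/Fx = (77/125) / (77/25) = 1/5
check: Δy/Fy = (73/250) / (73/50) = 1/5 ✓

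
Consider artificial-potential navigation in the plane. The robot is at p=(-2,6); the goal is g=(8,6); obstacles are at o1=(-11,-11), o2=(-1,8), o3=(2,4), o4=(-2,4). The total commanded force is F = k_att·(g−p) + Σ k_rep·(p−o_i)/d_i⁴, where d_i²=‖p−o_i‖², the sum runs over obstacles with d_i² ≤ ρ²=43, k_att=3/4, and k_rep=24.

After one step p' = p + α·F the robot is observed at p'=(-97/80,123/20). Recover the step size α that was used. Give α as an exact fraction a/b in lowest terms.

F_att = 3/4·(g−p) = 3/4·(10,0) = (7.5000,0.0000)
o1: d²=370 > ρ²=43 → inactive
o2: d²=5 ≤ ρ²=43; F_rep = 24·(-1,-2)/5² = (-0.9600,-1.9200)
o3: d²=20 ≤ ρ²=43; F_rep = 24·(-4,2)/20² = (-0.2400,0.1200)
o4: d²=4 ≤ ρ²=43; F_rep = 24·(0,2)/4² = (0.0000,3.0000)
F = F_att + ΣF_rep = (6.3000,1.2000)
Δp = p'−p = (0.7875,0.1500); α = Δx/Fx = (63/80) / (63/10) = 1/8
check: Δy/Fy = (3/20) / (6/5) = 1/8 ✓

α = 1/8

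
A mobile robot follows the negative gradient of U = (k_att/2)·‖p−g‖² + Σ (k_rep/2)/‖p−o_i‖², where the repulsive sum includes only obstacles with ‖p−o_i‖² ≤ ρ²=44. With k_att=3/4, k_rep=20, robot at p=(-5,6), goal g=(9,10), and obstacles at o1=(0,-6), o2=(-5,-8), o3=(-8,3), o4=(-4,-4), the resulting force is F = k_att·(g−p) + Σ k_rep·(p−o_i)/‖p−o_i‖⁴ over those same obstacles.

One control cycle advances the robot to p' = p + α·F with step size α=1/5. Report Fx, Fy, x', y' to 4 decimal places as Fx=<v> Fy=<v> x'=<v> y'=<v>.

Fx=10.6852 Fy=3.1852 x'=-2.8630 y'=6.6370

F_att = 3/4·(g−p) = 3/4·(14,4) = (10.5000,3.0000)
o1: d²=169 > ρ²=44 → inactive
o2: d²=196 > ρ²=44 → inactive
o3: d²=18 ≤ ρ²=44; F_rep = 20·(3,3)/18² = (0.1852,0.1852)
o4: d²=101 > ρ²=44 → inactive
F = F_att + ΣF_rep = (10.6852,3.1852)
p' = p + 1/5·F = (-2.8630,6.6370)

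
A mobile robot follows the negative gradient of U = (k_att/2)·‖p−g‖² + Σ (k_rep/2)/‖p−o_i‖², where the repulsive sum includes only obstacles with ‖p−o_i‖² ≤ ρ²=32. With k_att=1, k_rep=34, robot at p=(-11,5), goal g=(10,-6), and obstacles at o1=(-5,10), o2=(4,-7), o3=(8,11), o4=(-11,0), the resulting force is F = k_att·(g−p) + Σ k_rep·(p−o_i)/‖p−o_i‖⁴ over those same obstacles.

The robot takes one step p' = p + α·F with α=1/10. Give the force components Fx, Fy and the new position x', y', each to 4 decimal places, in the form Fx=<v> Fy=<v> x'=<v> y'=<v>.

F_att = 1·(g−p) = 1·(21,-11) = (21.0000,-11.0000)
o1: d²=61 > ρ²=32 → inactive
o2: d²=369 > ρ²=32 → inactive
o3: d²=397 > ρ²=32 → inactive
o4: d²=25 ≤ ρ²=32; F_rep = 34·(0,5)/25² = (0.0000,0.2720)
F = F_att + ΣF_rep = (21.0000,-10.7280)
p' = p + 1/10·F = (-8.9000,3.9272)

Fx=21.0000 Fy=-10.7280 x'=-8.9000 y'=3.9272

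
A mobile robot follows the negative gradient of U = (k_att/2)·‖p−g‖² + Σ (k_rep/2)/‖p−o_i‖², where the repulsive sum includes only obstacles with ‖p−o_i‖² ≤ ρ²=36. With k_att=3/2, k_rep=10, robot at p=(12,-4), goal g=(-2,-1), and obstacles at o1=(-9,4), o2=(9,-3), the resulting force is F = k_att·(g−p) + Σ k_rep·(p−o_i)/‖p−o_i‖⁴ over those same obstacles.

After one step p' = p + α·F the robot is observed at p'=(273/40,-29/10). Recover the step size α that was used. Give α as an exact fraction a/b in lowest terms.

α = 1/4

F_att = 3/2·(g−p) = 3/2·(-14,3) = (-21.0000,4.5000)
o1: d²=505 > ρ²=36 → inactive
o2: d²=10 ≤ ρ²=36; F_rep = 10·(3,-1)/10² = (0.3000,-0.1000)
F = F_att + ΣF_rep = (-20.7000,4.4000)
Δp = p'−p = (-5.1750,1.1000); α = Δx/Fx = (-207/40) / (-207/10) = 1/4
check: Δy/Fy = (11/10) / (22/5) = 1/4 ✓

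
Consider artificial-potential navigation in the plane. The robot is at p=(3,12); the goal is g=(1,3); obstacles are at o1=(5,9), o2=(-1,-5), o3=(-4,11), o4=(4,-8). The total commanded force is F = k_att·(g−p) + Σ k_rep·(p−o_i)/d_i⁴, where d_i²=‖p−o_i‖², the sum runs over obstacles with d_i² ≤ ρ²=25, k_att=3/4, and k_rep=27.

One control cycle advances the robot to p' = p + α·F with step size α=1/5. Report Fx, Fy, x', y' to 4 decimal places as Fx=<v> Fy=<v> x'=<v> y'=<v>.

F_att = 3/4·(g−p) = 3/4·(-2,-9) = (-1.5000,-6.7500)
o1: d²=13 ≤ ρ²=25; F_rep = 27·(-2,3)/13² = (-0.3195,0.4793)
o2: d²=305 > ρ²=25 → inactive
o3: d²=50 > ρ²=25 → inactive
o4: d²=401 > ρ²=25 → inactive
F = F_att + ΣF_rep = (-1.8195,-6.2707)
p' = p + 1/5·F = (2.6361,10.7459)

Fx=-1.8195 Fy=-6.2707 x'=2.6361 y'=10.7459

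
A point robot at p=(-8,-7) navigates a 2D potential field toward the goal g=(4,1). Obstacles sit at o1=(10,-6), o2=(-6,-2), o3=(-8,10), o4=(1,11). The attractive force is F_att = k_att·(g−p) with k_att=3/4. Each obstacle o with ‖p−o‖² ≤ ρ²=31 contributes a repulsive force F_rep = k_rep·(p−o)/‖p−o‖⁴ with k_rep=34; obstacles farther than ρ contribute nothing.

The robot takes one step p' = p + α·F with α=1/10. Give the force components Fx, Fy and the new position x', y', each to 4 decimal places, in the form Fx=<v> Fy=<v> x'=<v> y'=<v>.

Fx=8.9191 Fy=5.7979 x'=-7.1081 y'=-6.4202

F_att = 3/4·(g−p) = 3/4·(12,8) = (9.0000,6.0000)
o1: d²=325 > ρ²=31 → inactive
o2: d²=29 ≤ ρ²=31; F_rep = 34·(-2,-5)/29² = (-0.0809,-0.2021)
o3: d²=289 > ρ²=31 → inactive
o4: d²=405 > ρ²=31 → inactive
F = F_att + ΣF_rep = (8.9191,5.7979)
p' = p + 1/10·F = (-7.1081,-6.4202)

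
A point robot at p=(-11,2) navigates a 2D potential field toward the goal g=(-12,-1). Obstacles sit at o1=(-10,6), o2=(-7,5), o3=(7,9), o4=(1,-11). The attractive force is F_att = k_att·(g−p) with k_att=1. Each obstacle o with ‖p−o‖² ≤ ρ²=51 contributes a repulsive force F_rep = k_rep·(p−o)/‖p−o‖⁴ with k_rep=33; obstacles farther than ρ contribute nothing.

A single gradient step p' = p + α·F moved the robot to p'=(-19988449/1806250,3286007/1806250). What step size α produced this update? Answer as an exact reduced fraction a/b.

F_att = 1·(g−p) = 1·(-1,-3) = (-1.0000,-3.0000)
o1: d²=17 ≤ ρ²=51; F_rep = 33·(-1,-4)/17² = (-0.1142,-0.4567)
o2: d²=25 ≤ ρ²=51; F_rep = 33·(-4,-3)/25² = (-0.2112,-0.1584)
o3: d²=373 > ρ²=51 → inactive
o4: d²=313 > ρ²=51 → inactive
F = F_att + ΣF_rep = (-1.3254,-3.6151)
Δp = p'−p = (-0.0663,-0.1808); α = Δx/Fx = (-119699/1806250) / (-239398/180625) = 1/20
check: Δy/Fy = (-326493/1806250) / (-652986/180625) = 1/20 ✓

α = 1/20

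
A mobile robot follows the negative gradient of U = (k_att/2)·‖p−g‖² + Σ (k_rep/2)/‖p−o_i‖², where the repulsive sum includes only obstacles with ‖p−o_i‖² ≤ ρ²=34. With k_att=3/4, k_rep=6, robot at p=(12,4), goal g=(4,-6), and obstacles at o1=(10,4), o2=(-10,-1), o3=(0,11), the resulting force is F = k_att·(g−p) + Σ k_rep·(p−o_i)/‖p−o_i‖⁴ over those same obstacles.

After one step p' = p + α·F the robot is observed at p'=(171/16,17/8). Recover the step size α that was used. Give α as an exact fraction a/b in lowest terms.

α = 1/4

F_att = 3/4·(g−p) = 3/4·(-8,-10) = (-6.0000,-7.5000)
o1: d²=4 ≤ ρ²=34; F_rep = 6·(2,0)/4² = (0.7500,0.0000)
o2: d²=509 > ρ²=34 → inactive
o3: d²=193 > ρ²=34 → inactive
F = F_att + ΣF_rep = (-5.2500,-7.5000)
Δp = p'−p = (-1.3125,-1.8750); α = Δx/Fx = (-21/16) / (-21/4) = 1/4
check: Δy/Fy = (-15/8) / (-15/2) = 1/4 ✓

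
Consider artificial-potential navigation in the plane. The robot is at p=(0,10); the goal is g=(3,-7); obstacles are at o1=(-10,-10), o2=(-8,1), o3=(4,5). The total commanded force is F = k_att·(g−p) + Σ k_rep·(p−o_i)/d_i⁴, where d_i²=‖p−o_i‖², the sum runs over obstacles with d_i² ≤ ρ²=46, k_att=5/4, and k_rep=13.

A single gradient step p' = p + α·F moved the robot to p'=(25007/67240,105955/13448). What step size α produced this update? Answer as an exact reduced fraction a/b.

α = 1/10

F_att = 5/4·(g−p) = 5/4·(3,-17) = (3.7500,-21.2500)
o1: d²=500 > ρ²=46 → inactive
o2: d²=145 > ρ²=46 → inactive
o3: d²=41 ≤ ρ²=46; F_rep = 13·(-4,5)/41² = (-0.0309,0.0387)
F = F_att + ΣF_rep = (3.7191,-21.2113)
Δp = p'−p = (0.3719,-2.1211); α = Δx/Fx = (25007/67240) / (25007/6724) = 1/10
check: Δy/Fy = (-28525/13448) / (-142625/6724) = 1/10 ✓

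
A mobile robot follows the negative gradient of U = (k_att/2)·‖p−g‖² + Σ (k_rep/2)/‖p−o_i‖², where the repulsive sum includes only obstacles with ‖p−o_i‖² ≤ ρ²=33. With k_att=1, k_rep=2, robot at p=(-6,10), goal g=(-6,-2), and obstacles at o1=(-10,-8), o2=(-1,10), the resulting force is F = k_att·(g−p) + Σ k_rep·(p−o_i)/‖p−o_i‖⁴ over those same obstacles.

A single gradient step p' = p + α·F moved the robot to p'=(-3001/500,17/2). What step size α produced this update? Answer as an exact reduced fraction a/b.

α = 1/8

F_att = 1·(g−p) = 1·(0,-12) = (0.0000,-12.0000)
o1: d²=340 > ρ²=33 → inactive
o2: d²=25 ≤ ρ²=33; F_rep = 2·(-5,0)/25² = (-0.0160,0.0000)
F = F_att + ΣF_rep = (-0.0160,-12.0000)
Δp = p'−p = (-0.0020,-1.5000); α = Δx/Fx = (-1/500) / (-2/125) = 1/8
check: Δy/Fy = (-3/2) / (-12) = 1/8 ✓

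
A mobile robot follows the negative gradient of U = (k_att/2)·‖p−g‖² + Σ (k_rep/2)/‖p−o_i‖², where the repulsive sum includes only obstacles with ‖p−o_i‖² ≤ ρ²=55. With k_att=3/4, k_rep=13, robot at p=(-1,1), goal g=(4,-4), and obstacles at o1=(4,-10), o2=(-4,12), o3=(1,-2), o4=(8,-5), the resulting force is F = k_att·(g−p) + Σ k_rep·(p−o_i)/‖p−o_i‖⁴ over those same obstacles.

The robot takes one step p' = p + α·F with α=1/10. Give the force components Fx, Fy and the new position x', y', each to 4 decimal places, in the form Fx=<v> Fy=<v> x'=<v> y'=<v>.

F_att = 3/4·(g−p) = 3/4·(5,-5) = (3.7500,-3.7500)
o1: d²=146 > ρ²=55 → inactive
o2: d²=130 > ρ²=55 → inactive
o3: d²=13 ≤ ρ²=55; F_rep = 13·(-2,3)/13² = (-0.1538,0.2308)
o4: d²=117 > ρ²=55 → inactive
F = F_att + ΣF_rep = (3.5962,-3.5192)
p' = p + 1/10·F = (-0.6404,0.6481)

Fx=3.5962 Fy=-3.5192 x'=-0.6404 y'=0.6481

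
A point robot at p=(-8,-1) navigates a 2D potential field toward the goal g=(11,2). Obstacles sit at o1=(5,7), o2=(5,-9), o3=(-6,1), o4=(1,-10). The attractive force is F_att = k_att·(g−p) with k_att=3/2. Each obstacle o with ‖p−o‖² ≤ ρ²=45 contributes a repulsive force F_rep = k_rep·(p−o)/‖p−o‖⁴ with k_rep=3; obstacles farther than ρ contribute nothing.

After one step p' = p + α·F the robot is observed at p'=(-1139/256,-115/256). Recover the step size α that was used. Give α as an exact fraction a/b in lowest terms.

F_att = 3/2·(g−p) = 3/2·(19,3) = (28.5000,4.5000)
o1: d²=233 > ρ²=45 → inactive
o2: d²=233 > ρ²=45 → inactive
o3: d²=8 ≤ ρ²=45; F_rep = 3·(-2,-2)/8² = (-0.0938,-0.0938)
o4: d²=162 > ρ²=45 → inactive
F = F_att + ΣF_rep = (28.4062,4.4062)
Δp = p'−p = (3.5508,0.5508); α = Δx/Fx = (909/256) / (909/32) = 1/8
check: Δy/Fy = (141/256) / (141/32) = 1/8 ✓

α = 1/8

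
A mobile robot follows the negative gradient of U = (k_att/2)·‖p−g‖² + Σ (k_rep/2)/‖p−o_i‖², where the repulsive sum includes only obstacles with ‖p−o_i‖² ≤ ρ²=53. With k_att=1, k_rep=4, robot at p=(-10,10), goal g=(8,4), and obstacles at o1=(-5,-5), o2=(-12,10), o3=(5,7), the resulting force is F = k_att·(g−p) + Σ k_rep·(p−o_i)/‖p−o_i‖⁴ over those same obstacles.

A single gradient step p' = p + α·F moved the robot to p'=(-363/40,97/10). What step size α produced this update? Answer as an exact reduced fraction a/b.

α = 1/20

F_att = 1·(g−p) = 1·(18,-6) = (18.0000,-6.0000)
o1: d²=250 > ρ²=53 → inactive
o2: d²=4 ≤ ρ²=53; F_rep = 4·(2,0)/4² = (0.5000,0.0000)
o3: d²=234 > ρ²=53 → inactive
F = F_att + ΣF_rep = (18.5000,-6.0000)
Δp = p'−p = (0.9250,-0.3000); α = Δx/Fx = (37/40) / (37/2) = 1/20
check: Δy/Fy = (-3/10) / (-6) = 1/20 ✓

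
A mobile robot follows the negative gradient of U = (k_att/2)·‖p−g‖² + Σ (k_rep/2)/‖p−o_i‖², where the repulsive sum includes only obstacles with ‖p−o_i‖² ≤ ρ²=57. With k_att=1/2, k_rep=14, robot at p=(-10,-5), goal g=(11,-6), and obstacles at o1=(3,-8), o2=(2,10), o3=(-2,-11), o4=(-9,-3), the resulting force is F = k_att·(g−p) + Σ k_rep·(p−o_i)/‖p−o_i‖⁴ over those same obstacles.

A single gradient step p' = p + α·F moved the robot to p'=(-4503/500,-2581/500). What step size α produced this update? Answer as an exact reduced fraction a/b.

F_att = 1/2·(g−p) = 1/2·(21,-1) = (10.5000,-0.5000)
o1: d²=178 > ρ²=57 → inactive
o2: d²=369 > ρ²=57 → inactive
o3: d²=100 > ρ²=57 → inactive
o4: d²=5 ≤ ρ²=57; F_rep = 14·(-1,-2)/5² = (-0.5600,-1.1200)
F = F_att + ΣF_rep = (9.9400,-1.6200)
Δp = p'−p = (0.9940,-0.1620); α = Δx/Fx = (497/500) / (497/50) = 1/10
check: Δy/Fy = (-81/500) / (-81/50) = 1/10 ✓

α = 1/10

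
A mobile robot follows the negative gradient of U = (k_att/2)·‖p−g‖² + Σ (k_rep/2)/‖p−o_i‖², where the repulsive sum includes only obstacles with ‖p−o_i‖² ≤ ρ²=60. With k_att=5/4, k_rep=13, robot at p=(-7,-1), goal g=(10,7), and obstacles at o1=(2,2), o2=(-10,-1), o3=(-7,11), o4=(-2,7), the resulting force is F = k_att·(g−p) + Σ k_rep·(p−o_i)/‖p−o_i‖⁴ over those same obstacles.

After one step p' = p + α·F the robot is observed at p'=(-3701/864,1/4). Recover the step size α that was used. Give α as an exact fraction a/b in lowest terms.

F_att = 5/4·(g−p) = 5/4·(17,8) = (21.2500,10.0000)
o1: d²=90 > ρ²=60 → inactive
o2: d²=9 ≤ ρ²=60; F_rep = 13·(3,0)/9² = (0.4815,0.0000)
o3: d²=144 > ρ²=60 → inactive
o4: d²=89 > ρ²=60 → inactive
F = F_att + ΣF_rep = (21.7315,10.0000)
Δp = p'−p = (2.7164,1.2500); α = Δx/Fx = (2347/864) / (2347/108) = 1/8
check: Δy/Fy = (5/4) / (10) = 1/8 ✓

α = 1/8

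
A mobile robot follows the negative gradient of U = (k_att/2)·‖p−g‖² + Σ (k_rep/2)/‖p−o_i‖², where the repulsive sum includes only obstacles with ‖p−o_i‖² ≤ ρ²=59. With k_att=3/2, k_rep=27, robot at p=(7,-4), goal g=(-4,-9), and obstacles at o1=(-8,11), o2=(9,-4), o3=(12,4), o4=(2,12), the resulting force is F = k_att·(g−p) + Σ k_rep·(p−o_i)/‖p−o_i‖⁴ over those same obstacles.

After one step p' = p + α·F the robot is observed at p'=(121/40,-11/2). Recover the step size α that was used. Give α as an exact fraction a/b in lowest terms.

α = 1/5

F_att = 3/2·(g−p) = 3/2·(-11,-5) = (-16.5000,-7.5000)
o1: d²=450 > ρ²=59 → inactive
o2: d²=4 ≤ ρ²=59; F_rep = 27·(-2,0)/4² = (-3.3750,0.0000)
o3: d²=89 > ρ²=59 → inactive
o4: d²=281 > ρ²=59 → inactive
F = F_att + ΣF_rep = (-19.8750,-7.5000)
Δp = p'−p = (-3.9750,-1.5000); α = Δx/Fx = (-159/40) / (-159/8) = 1/5
check: Δy/Fy = (-3/2) / (-15/2) = 1/5 ✓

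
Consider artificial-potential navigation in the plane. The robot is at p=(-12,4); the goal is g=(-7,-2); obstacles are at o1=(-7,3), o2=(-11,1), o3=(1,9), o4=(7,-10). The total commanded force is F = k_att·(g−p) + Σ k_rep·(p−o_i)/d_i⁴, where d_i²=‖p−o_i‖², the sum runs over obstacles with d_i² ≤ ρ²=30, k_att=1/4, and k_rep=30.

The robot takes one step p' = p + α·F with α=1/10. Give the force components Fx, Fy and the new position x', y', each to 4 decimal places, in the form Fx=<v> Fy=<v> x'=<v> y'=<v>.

Fx=0.7281 Fy=-0.5556 x'=-11.9272 y'=3.9444

F_att = 1/4·(g−p) = 1/4·(5,-6) = (1.2500,-1.5000)
o1: d²=26 ≤ ρ²=30; F_rep = 30·(-5,1)/26² = (-0.2219,0.0444)
o2: d²=10 ≤ ρ²=30; F_rep = 30·(-1,3)/10² = (-0.3000,0.9000)
o3: d²=194 > ρ²=30 → inactive
o4: d²=557 > ρ²=30 → inactive
F = F_att + ΣF_rep = (0.7281,-0.5556)
p' = p + 1/10·F = (-11.9272,3.9444)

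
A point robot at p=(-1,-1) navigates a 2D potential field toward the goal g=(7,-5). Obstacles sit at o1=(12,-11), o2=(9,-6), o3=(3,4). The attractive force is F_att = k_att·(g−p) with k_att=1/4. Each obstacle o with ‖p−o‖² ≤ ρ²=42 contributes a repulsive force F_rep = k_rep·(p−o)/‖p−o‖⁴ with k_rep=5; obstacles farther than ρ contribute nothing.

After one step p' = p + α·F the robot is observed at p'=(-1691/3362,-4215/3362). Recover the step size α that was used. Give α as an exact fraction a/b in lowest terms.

F_att = 1/4·(g−p) = 1/4·(8,-4) = (2.0000,-1.0000)
o1: d²=269 > ρ²=42 → inactive
o2: d²=125 > ρ²=42 → inactive
o3: d²=41 ≤ ρ²=42; F_rep = 5·(-4,-5)/41² = (-0.0119,-0.0149)
F = F_att + ΣF_rep = (1.9881,-1.0149)
Δp = p'−p = (0.4970,-0.2537); α = Δx/Fx = (1671/3362) / (3342/1681) = 1/4
check: Δy/Fy = (-853/3362) / (-1706/1681) = 1/4 ✓

α = 1/4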